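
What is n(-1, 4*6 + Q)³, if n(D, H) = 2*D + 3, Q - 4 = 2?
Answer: 1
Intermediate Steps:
Q = 6 (Q = 4 + 2 = 6)
n(D, H) = 3 + 2*D
n(-1, 4*6 + Q)³ = (3 + 2*(-1))³ = (3 - 2)³ = 1³ = 1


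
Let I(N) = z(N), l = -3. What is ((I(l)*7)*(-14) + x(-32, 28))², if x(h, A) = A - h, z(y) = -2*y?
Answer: 278784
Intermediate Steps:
I(N) = -2*N
((I(l)*7)*(-14) + x(-32, 28))² = ((-2*(-3)*7)*(-14) + (28 - 1*(-32)))² = ((6*7)*(-14) + (28 + 32))² = (42*(-14) + 60)² = (-588 + 60)² = (-528)² = 278784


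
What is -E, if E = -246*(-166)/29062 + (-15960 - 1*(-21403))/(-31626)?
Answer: -566647435/459557406 ≈ -1.2330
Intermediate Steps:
E = 566647435/459557406 (E = 40836*(1/29062) + (-15960 + 21403)*(-1/31626) = 20418/14531 + 5443*(-1/31626) = 20418/14531 - 5443/31626 = 566647435/459557406 ≈ 1.2330)
-E = -1*566647435/459557406 = -566647435/459557406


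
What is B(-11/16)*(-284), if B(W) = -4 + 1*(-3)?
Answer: 1988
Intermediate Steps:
B(W) = -7 (B(W) = -4 - 3 = -7)
B(-11/16)*(-284) = -7*(-284) = 1988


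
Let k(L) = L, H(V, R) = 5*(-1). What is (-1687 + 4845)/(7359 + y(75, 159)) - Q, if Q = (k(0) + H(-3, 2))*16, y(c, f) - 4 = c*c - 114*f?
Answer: 203941/2569 ≈ 79.385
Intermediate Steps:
H(V, R) = -5
y(c, f) = 4 + c² - 114*f (y(c, f) = 4 + (c*c - 114*f) = 4 + (c² - 114*f) = 4 + c² - 114*f)
Q = -80 (Q = (0 - 5)*16 = -5*16 = -80)
(-1687 + 4845)/(7359 + y(75, 159)) - Q = (-1687 + 4845)/(7359 + (4 + 75² - 114*159)) - 1*(-80) = 3158/(7359 + (4 + 5625 - 18126)) + 80 = 3158/(7359 - 12497) + 80 = 3158/(-5138) + 80 = 3158*(-1/5138) + 80 = -1579/2569 + 80 = 203941/2569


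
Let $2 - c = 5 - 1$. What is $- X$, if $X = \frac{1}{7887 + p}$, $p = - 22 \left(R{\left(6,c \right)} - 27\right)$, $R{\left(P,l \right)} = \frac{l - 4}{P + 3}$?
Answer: $- \frac{3}{25487} \approx -0.00011771$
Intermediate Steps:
$c = -2$ ($c = 2 - \left(5 - 1\right) = 2 - 4 = -2$)
$R{\left(P,l \right)} = \frac{-4 + l}{3 + P}$
$p = \frac{1826}{3}$ ($p = - 22 \left(\frac{-4 - 2}{3 + 6} - 27\right) = - 22 \left(\frac{1}{9} \left(-6\right) - 27\right) = - 22 \left(- \frac{2}{3} - 27\right) = \left(-22\right) \left(- \frac{83}{3}\right) = \frac{1826}{3} \approx 608.67$)
$X = \frac{3}{25487}$ ($X = \frac{1}{7887 + \frac{1826}{3}} = \frac{1}{\frac{25487}{3}} = \frac{3}{25487} \approx 0.00011771$)
$- X = \left(-1\right) \frac{3}{25487} = - \frac{3}{25487}$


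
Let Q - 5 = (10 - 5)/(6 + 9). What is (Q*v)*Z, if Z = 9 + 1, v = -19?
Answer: -3040/3 ≈ -1013.3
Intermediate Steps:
Z = 10
Q = 16/3 (Q = 5 + (10 - 5)/(6 + 9) = 5 + 5/15 = 5 + 5*(1/15) = 5 + 1/3 = 16/3 ≈ 5.3333)
(Q*v)*Z = ((16/3)*(-19))*10 = -304/3*10 = -3040/3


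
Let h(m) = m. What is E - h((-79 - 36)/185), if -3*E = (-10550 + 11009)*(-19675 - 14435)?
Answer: 193096733/37 ≈ 5.2188e+6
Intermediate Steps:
E = 5218830 (E = -(-10550 + 11009)*(-19675 - 14435)/3 = -153*(-34110) = -⅓*(-15656490) = 5218830)
E - h((-79 - 36)/185) = 5218830 - (-79 - 36)/185 = 5218830 - (-115)/185 = 5218830 - 1*(-23/37) = 5218830 + 23/37 = 193096733/37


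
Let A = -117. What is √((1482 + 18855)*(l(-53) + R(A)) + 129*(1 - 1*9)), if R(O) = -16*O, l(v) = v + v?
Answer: √35914110 ≈ 5992.8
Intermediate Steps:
l(v) = 2*v
√((1482 + 18855)*(l(-53) + R(A)) + 129*(1 - 1*9)) = √((1482 + 18855)*(2*(-53) - 16*(-117)) + 129*(1 - 1*9)) = √(20337*(-106 + 1872) + 129*(1 - 9)) = √(20337*1766 + 129*(-8)) = √(35915142 - 1032) = √35914110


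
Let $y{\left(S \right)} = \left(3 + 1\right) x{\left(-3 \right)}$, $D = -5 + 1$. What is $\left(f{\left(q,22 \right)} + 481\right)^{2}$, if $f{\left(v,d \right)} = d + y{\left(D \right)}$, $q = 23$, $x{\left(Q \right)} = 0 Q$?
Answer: $253009$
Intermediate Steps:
$D = -4$
$x{\left(Q \right)} = 0$
$y{\left(S \right)} = 0$ ($y{\left(S \right)} = \left(3 + 1\right) 0 = 4 \cdot 0 = 0$)
$f{\left(v,d \right)} = d$ ($f{\left(v,d \right)} = d + 0 = d$)
$\left(f{\left(q,22 \right)} + 481\right)^{2} = \left(22 + 481\right)^{2} = 503^{2} = 253009$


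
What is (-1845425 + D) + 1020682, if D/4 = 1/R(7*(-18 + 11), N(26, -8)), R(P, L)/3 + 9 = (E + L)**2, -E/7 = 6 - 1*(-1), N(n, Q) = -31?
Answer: -15812797535/19173 ≈ -8.2474e+5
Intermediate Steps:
E = -49 (E = -7*(6 - 1*(-1)) = -7*(6 + 1) = -7*7 = -49)
R(P, L) = -27 + 3*(-49 + L)**2
D = 4/19173 (D = 4/(-27 + 3*(-49 - 31)**2) = 4/(-27 + 3*(-80)**2) = 4/(-27 + 3*6400) = 4/(-27 + 19200) = 4/19173 ≈ 0.00020863)
(-1845425 + D) + 1020682 = (-1845425 + 4/19173) + 1020682 = -35382333521/19173 + 1020682 = -15812797535/19173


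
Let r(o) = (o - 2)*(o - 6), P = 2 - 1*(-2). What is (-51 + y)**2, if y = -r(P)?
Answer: 2209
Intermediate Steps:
P = 4 (P = 2 + 2 = 4)
r(o) = (-6 + o)*(-2 + o) (r(o) = (-2 + o)*(-6 + o) = (-6 + o)*(-2 + o))
y = 4 (y = -(12 + 4**2 - 8*4) = -(12 + 16 - 32) = -1*(-4) = 4)
(-51 + y)**2 = (-51 + 4)**2 = (-47)**2 = 2209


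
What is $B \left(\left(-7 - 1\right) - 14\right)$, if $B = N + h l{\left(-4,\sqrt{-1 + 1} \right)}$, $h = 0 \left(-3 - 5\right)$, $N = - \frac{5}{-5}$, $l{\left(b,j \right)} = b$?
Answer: $-22$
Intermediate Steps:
$N = 1$ ($N = \left(-5\right) \left(- \frac{1}{5}\right) = 1$)
$h = 0$ ($h = 0 \left(-8\right) = 0$)
$B = 1$ ($B = 1 + 0 \left(-4\right) = 1 + 0 = 1$)
$B \left(\left(-7 - 1\right) - 14\right) = 1 \left(\left(-7 - 1\right) - 14\right) = 1 \left(-8 - 14\right) = 1 \left(-22\right) = -22$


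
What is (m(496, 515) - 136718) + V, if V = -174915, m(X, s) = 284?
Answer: -311349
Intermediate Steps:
(m(496, 515) - 136718) + V = (284 - 136718) - 174915 = -136434 - 174915 = -311349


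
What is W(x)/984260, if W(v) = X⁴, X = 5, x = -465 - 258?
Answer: 125/196852 ≈ 0.00063499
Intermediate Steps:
x = -723
W(v) = 625 (W(v) = 5⁴ = 625)
W(x)/984260 = 625/984260 = 625*(1/984260) = 125/196852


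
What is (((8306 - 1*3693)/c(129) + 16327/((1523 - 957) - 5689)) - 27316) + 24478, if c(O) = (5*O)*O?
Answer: -1211058507806/426259215 ≈ -2841.1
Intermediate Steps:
c(O) = 5*O²
(((8306 - 1*3693)/c(129) + 16327/((1523 - 957) - 5689)) - 27316) + 24478 = (((8306 - 1*3693)/((5*129²)) + 16327/((1523 - 957) - 5689)) - 27316) + 24478 = (((8306 - 3693)/((5*16641)) + 16327/(566 - 5689)) - 27316) + 24478 = ((4613/83205 + 16327/(-5123)) - 27316) + 24478 = ((4613*(1/83205) + 16327*(-1/5123)) - 27316) + 24478 = ((4613/83205 - 16327/5123) - 27316) + 24478 = (-1334855636/426259215 - 27316) + 24478 = -11645031572576/426259215 + 24478 = -1211058507806/426259215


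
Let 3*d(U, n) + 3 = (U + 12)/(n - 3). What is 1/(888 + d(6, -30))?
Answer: 11/9755 ≈ 0.0011276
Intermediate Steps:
d(U, n) = -1 + (12 + U)/(3*(-3 + n)) (d(U, n) = -1 + ((U + 12)/(n - 3))/3 = -1 + ((12 + U)/(-3 + n))/3 = -1 + (12 + U)/(3*(-3 + n)))
1/(888 + d(6, -30)) = 1/(888 + (7 - 1*(-30) + (⅓)*6)/(-3 - 30)) = 1/(888 + (7 + 30 + 2)/(-33)) = 1/(888 - 1/33*39) = 1/(888 - 13/11) = 1/(9755/11) = 11/9755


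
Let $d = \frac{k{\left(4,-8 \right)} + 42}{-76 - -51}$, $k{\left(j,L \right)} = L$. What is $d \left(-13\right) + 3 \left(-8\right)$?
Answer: $- \frac{158}{25} \approx -6.32$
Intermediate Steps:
$d = - \frac{34}{25}$ ($d = \frac{-8 + 42}{-76 - -51} = \frac{34}{-76 + 51} = \frac{34}{-25} = 34 \left(- \frac{1}{25}\right) = - \frac{34}{25} \approx -1.36$)
$d \left(-13\right) + 3 \left(-8\right) = \left(- \frac{34}{25}\right) \left(-13\right) + 3 \left(-8\right) = \frac{442}{25} - 24 = - \frac{158}{25}$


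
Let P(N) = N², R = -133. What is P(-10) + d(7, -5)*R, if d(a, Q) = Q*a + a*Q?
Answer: 9410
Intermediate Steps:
d(a, Q) = 2*Q*a (d(a, Q) = Q*a + Q*a = 2*Q*a)
P(-10) + d(7, -5)*R = (-10)² + (2*(-5)*7)*(-133) = 100 - 70*(-133) = 100 + 9310 = 9410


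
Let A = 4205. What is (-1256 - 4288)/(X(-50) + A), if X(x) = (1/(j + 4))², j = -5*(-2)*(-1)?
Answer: -199584/151381 ≈ -1.3184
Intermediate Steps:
j = -10 (j = 10*(-1) = -10)
X(x) = 1/36 (X(x) = (1/(-10 + 4))² = (1/(-6))² = (-⅙)² = 1/36)
(-1256 - 4288)/(X(-50) + A) = (-1256 - 4288)/(1/36 + 4205) = -5544/151381/36 = -5544*36/151381 = -199584/151381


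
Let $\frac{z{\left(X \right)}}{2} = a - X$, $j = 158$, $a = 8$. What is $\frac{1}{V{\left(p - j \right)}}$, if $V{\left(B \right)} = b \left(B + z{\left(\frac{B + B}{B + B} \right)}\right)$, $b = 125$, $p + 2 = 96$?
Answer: $- \frac{1}{6250} \approx -0.00016$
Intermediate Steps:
$p = 94$ ($p = -2 + 96 = 94$)
$z{\left(X \right)} = 16 - 2 X$ ($z{\left(X \right)} = 2 \left(8 - X\right) = 16 - 2 X$)
$V{\left(B \right)} = 1750 + 125 B$ ($V{\left(B \right)} = 125 \left(B + \left(16 - 2 \frac{B + B}{B + B}\right)\right) = 125 \left(B + \left(16 - 2 \frac{2 B}{2 B}\right)\right) = 125 \left(B - \left(-16 + 2 \cdot 2 B \frac{1}{2 B}\right)\right) = 125 \left(B + \left(16 - 2\right)\right) = 125 \left(B + 14\right) = 125 \left(14 + B\right) = 1750 + 125 B$)
$\frac{1}{V{\left(p - j \right)}} = \frac{1}{1750 + 125 \left(94 - 158\right)} = \frac{1}{1750 + 125 \left(-64\right)} = \frac{1}{1750 - 8000} = \frac{1}{-6250} = - \frac{1}{6250}$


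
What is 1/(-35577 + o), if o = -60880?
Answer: -1/96457 ≈ -1.0367e-5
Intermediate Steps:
1/(-35577 + o) = 1/(-35577 - 60880) = 1/(-96457) = -1/96457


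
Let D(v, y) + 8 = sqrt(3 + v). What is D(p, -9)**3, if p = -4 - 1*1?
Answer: -464 + 190*I*sqrt(2) ≈ -464.0 + 268.7*I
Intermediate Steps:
p = -5 (p = -4 - 1 = -5)
D(v, y) = -8 + sqrt(3 + v)
D(p, -9)**3 = (-8 + sqrt(3 - 5))**3 = (-8 + sqrt(-2))**3 = (-8 + I*sqrt(2))**3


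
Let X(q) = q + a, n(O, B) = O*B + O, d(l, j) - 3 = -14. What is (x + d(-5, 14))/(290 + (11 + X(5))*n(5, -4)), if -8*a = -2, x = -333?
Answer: -1376/185 ≈ -7.4378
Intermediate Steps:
a = ¼ (a = -⅛*(-2) = ¼ ≈ 0.25000)
d(l, j) = -11 (d(l, j) = 3 - 14 = -11)
n(O, B) = O + B*O (n(O, B) = B*O + O = O + B*O)
X(q) = ¼ + q (X(q) = q + ¼ = ¼ + q)
(x + d(-5, 14))/(290 + (11 + X(5))*n(5, -4)) = (-333 - 11)/(290 + (11 + (¼ + 5))*(5*(1 - 4))) = -344/(290 + (11 + 21/4)*(5*(-3))) = -344/(290 + (65/4)*(-15)) = -344/(290 - 975/4) = -344/185/4 = -344*4/185 = -1376/185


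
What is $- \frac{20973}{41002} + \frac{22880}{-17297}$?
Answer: $- \frac{1300895741}{709211594} \approx -1.8343$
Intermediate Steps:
$- \frac{20973}{41002} + \frac{22880}{-17297} = \left(-20973\right) \frac{1}{41002} + 22880 \left(- \frac{1}{17297}\right) = - \frac{20973}{41002} - \frac{22880}{17297} = - \frac{1300895741}{709211594}$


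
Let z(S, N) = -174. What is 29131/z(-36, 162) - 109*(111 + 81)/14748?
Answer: -36105455/213846 ≈ -168.84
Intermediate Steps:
29131/z(-36, 162) - 109*(111 + 81)/14748 = 29131/(-174) - 109*(111 + 81)/14748 = 29131*(-1/174) - 109*192*(1/14748) = -29131/174 - 20928*1/14748 = -29131/174 - 1744/1229 = -36105455/213846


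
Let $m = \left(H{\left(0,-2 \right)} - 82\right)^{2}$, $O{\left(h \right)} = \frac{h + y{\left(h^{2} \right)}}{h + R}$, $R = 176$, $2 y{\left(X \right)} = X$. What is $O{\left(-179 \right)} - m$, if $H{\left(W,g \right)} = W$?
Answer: $- \frac{24009}{2} \approx -12005.0$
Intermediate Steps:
$y{\left(X \right)} = \frac{X}{2}$
$O{\left(h \right)} = \frac{h + \frac{h^{2}}{2}}{176 + h}$ ($O{\left(h \right)} = \frac{h + \frac{h^{2}}{2}}{h + 176} = \frac{h + \frac{h^{2}}{2}}{176 + h}$)
$m = 6724$ ($m = \left(0 - 82\right)^{2} = \left(-82\right)^{2} = 6724$)
$O{\left(-179 \right)} - m = \frac{1}{2} \left(-179\right) \frac{1}{176 - 179} \left(2 - 179\right) - 6724 = \frac{1}{2} \left(-179\right) \frac{1}{-3} \left(-177\right) - 6724 = \frac{1}{2} \left(-179\right) \left(- \frac{1}{3}\right) \left(-177\right) - 6724 = - \frac{10561}{2} - 6724 = - \frac{24009}{2}$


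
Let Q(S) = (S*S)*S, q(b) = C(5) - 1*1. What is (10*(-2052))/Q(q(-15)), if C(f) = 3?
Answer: -2565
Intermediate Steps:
q(b) = 2 (q(b) = 3 - 1*1 = 3 - 1 = 2)
Q(S) = S**3 (Q(S) = S**2*S = S**3)
(10*(-2052))/Q(q(-15)) = (10*(-2052))/(2**3) = -20520/8 = -20520*1/8 = -2565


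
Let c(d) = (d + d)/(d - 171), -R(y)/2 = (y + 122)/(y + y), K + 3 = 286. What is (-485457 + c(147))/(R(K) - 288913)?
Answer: 549551191/327051136 ≈ 1.6803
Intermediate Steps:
K = 283 (K = -3 + 286 = 283)
R(y) = -(122 + y)/y (R(y) = -2*(y + 122)/(y + y) = -2*(122 + y)/(2*y) = -2*(122 + y)*1/(2*y) = -(122 + y)/y)
c(d) = 2*d/(-171 + d) (c(d) = (2*d)/(-171 + d) = 2*d/(-171 + d))
(-485457 + c(147))/(R(K) - 288913) = (-485457 + 2*147/(-171 + 147))/((-122 - 1*283)/283 - 288913) = (-485457 + 2*147/(-24))/((-122 - 283)/283 - 288913) = (-485457 + 2*147*(-1/24))/((1/283)*(-405) - 288913) = (-485457 - 49/4)/(-405/283 - 288913) = -1941877/(4*(-81762784/283)) = -1941877/4*(-283/81762784) = 549551191/327051136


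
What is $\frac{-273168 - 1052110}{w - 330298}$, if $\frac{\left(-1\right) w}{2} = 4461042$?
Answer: $\frac{662639}{4626191} \approx 0.14324$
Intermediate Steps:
$w = -8922084$ ($w = \left(-2\right) 4461042 = -8922084$)
$\frac{-273168 - 1052110}{w - 330298} = \frac{-273168 - 1052110}{-8922084 - 330298} = - \frac{1325278}{-9252382} = \left(-1325278\right) \left(- \frac{1}{9252382}\right) = \frac{662639}{4626191}$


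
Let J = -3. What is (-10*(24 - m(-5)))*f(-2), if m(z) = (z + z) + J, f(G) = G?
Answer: 740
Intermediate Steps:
m(z) = -3 + 2*z (m(z) = (z + z) - 3 = 2*z - 3 = -3 + 2*z)
(-10*(24 - m(-5)))*f(-2) = -10*(24 - (-3 + 2*(-5)))*(-2) = -10*(24 - (-3 - 10))*(-2) = -10*(24 - 1*(-13))*(-2) = -10*(24 + 13)*(-2) = -10*37*(-2) = -370*(-2) = 740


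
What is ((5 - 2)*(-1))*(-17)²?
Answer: -867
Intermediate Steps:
((5 - 2)*(-1))*(-17)² = (3*(-1))*289 = -3*289 = -867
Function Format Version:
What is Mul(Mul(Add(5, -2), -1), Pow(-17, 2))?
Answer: -867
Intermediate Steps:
Mul(Mul(Add(5, -2), -1), Pow(-17, 2)) = Mul(Mul(3, -1), 289) = Mul(-3, 289) = -867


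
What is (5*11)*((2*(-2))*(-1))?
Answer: 220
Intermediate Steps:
(5*11)*((2*(-2))*(-1)) = 55*(-4*(-1)) = 55*4 = 220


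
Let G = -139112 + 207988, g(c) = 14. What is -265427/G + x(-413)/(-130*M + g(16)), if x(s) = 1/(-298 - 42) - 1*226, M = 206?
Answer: -602552496791/156700476360 ≈ -3.8452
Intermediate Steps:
G = 68876
x(s) = -76841/340 (x(s) = 1/(-340) - 226 = -1/340 - 226 = -76841/340)
-265427/G + x(-413)/(-130*M + g(16)) = -265427/68876 - 76841/(340*(-130*206 + 14)) = -265427*1/68876 - 76841/(340*(-26780 + 14)) = -265427/68876 - 76841/340/(-26766) = -265427/68876 - 76841/340*(-1/26766) = -265427/68876 + 76841/9100440 = -602552496791/156700476360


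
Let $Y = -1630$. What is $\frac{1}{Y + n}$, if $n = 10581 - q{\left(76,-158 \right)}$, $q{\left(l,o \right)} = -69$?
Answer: $\frac{1}{9020} \approx 0.00011086$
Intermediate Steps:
$n = 10650$ ($n = 10581 - -69 = 10581 + 69 = 10650$)
$\frac{1}{Y + n} = \frac{1}{-1630 + 10650} = \frac{1}{9020}$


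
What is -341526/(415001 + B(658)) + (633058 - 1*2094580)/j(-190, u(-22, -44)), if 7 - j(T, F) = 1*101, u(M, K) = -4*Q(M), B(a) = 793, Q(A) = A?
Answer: 50638331252/3257053 ≈ 15547.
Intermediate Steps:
u(M, K) = -4*M
j(T, F) = -94 (j(T, F) = 7 - 101 = -94)
-341526/(415001 + B(658)) + (633058 - 1*2094580)/j(-190, u(-22, -44)) = -341526/(415001 + 793) + (633058 - 1*2094580)/(-94) = -341526/415794 + (633058 - 2094580)*(-1/94) = -341526*1/415794 - 1461522*(-1/94) = -56921/69299 + 730761/47 = 50638331252/3257053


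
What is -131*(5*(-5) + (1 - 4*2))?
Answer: 4192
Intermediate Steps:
-131*(5*(-5) + (1 - 4*2)) = -131*(-25 + (1 - 8)) = -131*(-25 - 7) = -131*(-32) = 4192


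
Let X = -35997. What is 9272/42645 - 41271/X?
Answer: 697921993/511697355 ≈ 1.3639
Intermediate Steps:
9272/42645 - 41271/X = 9272/42645 - 41271/(-35997) = 9272*(1/42645) - 41271*(-1/35997) = 9272/42645 + 13757/11999 = 697921993/511697355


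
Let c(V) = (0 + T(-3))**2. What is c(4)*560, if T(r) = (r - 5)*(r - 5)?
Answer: 2293760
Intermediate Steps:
T(r) = (-5 + r)**2 (T(r) = (-5 + r)*(-5 + r) = (-5 + r)**2)
c(V) = 4096 (c(V) = (0 + (-5 - 3)**2)**2 = (0 + (-8)**2)**2 = (0 + 64)**2 = 64**2 = 4096)
c(4)*560 = 4096*560 = 2293760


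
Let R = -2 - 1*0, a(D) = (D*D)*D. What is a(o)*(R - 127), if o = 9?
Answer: -94041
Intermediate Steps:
a(D) = D**3 (a(D) = D**2*D = D**3)
R = -2 (R = -2 + 0 = -2)
a(o)*(R - 127) = 9**3*(-2 - 127) = 729*(-129) = -94041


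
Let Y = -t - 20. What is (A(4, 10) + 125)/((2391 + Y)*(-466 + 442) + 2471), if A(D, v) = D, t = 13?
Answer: -129/54121 ≈ -0.0023835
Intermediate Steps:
Y = -33 (Y = -1*13 - 20 = -13 - 20 = -33)
(A(4, 10) + 125)/((2391 + Y)*(-466 + 442) + 2471) = (4 + 125)/((2391 - 33)*(-466 + 442) + 2471) = 129/(2358*(-24) + 2471) = 129/(-56592 + 2471) = 129/(-54121) = 129*(-1/54121) = -129/54121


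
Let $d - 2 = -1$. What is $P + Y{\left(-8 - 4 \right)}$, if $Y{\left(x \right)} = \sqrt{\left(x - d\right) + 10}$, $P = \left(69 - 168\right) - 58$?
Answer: $-157 + i \sqrt{3} \approx -157.0 + 1.732 i$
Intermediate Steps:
$d = 1$ ($d = 2 - 1 = 1$)
$P = -157$ ($P = -99 - 58 = -157$)
$Y{\left(x \right)} = \sqrt{9 + x}$ ($Y{\left(x \right)} = \sqrt{\left(x - 1\right) + 10} = \sqrt{\left(-1 + x\right) + 10} = \sqrt{9 + x}$)
$P + Y{\left(-8 - 4 \right)} = -157 + \sqrt{9 - 12} = -157 + \sqrt{-3} = -157 + i \sqrt{3}$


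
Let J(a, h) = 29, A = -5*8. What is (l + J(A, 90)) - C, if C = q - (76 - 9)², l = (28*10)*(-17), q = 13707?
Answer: -13949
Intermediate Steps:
l = -4760 (l = 280*(-17) = -4760)
A = -40
C = 9218 (C = 13707 - (76 - 9)² = 13707 - 1*67² = 13707 - 1*4489 = 13707 - 4489 = 9218)
(l + J(A, 90)) - C = (-4760 + 29) - 1*9218 = -4731 - 9218 = -13949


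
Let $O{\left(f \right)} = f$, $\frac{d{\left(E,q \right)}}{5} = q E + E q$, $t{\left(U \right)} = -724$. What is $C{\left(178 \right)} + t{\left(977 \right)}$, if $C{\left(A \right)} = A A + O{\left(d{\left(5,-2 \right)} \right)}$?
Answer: $30860$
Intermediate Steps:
$d{\left(E,q \right)} = 10 E q$ ($d{\left(E,q \right)} = 5 \left(q E + E q\right) = 5 \left(E q + E q\right) = 5 \cdot 2 E q = 10 E q$)
$C{\left(A \right)} = -100 + A^{2}$ ($C{\left(A \right)} = A A + 10 \cdot 5 \left(-2\right) = A^{2} - 100 = -100 + A^{2}$)
$C{\left(178 \right)} + t{\left(977 \right)} = \left(-100 + 178^{2}\right) - 724 = \left(-100 + 31684\right) - 724 = 31584 - 724 = 30860$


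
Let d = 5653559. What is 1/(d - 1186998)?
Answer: 1/4466561 ≈ 2.2389e-7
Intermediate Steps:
1/(d - 1186998) = 1/(5653559 - 1186998) = 1/4466561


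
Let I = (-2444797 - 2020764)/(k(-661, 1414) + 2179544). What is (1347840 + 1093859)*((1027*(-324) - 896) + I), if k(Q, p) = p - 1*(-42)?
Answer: -1776780483897064139/2181000 ≈ -8.1466e+11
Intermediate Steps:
k(Q, p) = 42 + p (k(Q, p) = p + 42 = 42 + p)
I = -4465561/2181000 (I = (-2444797 - 2020764)/((42 + 1414) + 2179544) = -4465561/(1456 + 2179544) = -4465561/2181000 ≈ -2.0475)
(1347840 + 1093859)*((1027*(-324) - 896) + I) = (1347840 + 1093859)*((1027*(-324) - 896) - 4465561/2181000) = 2441699*((-332748 - 896) - 4465561/2181000) = 2441699*(-333644 - 4465561/2181000) = 2441699*(-727682029561/2181000) = -1776780483897064139/2181000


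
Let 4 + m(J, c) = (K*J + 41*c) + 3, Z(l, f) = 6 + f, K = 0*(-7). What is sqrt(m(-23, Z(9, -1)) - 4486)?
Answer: I*sqrt(4282) ≈ 65.437*I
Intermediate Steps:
K = 0
m(J, c) = -1 + 41*c (m(J, c) = -4 + ((0*J + 41*c) + 3) = -4 + ((0 + 41*c) + 3) = -4 + (41*c + 3) = -4 + (3 + 41*c) = -1 + 41*c)
sqrt(m(-23, Z(9, -1)) - 4486) = sqrt((-1 + 41*(6 - 1)) - 4486) = sqrt((-1 + 41*5) - 4486) = sqrt((-1 + 205) - 4486) = sqrt(204 - 4486) = sqrt(-4282) = I*sqrt(4282)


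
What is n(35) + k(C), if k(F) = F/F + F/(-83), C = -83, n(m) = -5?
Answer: -3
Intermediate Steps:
k(F) = 1 - F/83 (k(F) = 1 + F*(-1/83) = 1 - F/83)
n(35) + k(C) = -5 + (1 - 1/83*(-83)) = -5 + (1 + 1) = -5 + 2 = -3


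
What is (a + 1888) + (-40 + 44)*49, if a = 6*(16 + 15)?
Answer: 2270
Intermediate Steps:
a = 186 (a = 6*31 = 186)
(a + 1888) + (-40 + 44)*49 = (186 + 1888) + (-40 + 44)*49 = 2074 + 4*49 = 2074 + 196 = 2270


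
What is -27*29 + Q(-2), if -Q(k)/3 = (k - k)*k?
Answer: -783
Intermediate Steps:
Q(k) = 0 (Q(k) = -3*(k - k)*k = -0*k = -3*0 = 0)
-27*29 + Q(-2) = -27*29 + 0 = -783 + 0 = -783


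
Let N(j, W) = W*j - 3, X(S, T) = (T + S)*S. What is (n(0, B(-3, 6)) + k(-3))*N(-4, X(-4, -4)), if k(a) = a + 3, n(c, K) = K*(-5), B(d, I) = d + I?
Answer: 1965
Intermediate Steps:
B(d, I) = I + d
X(S, T) = S*(S + T) (X(S, T) = (S + T)*S = S*(S + T))
N(j, W) = -3 + W*j
n(c, K) = -5*K
k(a) = 3 + a
(n(0, B(-3, 6)) + k(-3))*N(-4, X(-4, -4)) = (-5*(6 - 3) + (3 - 3))*(-3 - 4*(-4 - 4)*(-4)) = (-5*3 + 0)*(-3 - 4*(-8)*(-4)) = (-15 + 0)*(-3 + 32*(-4)) = -15*(-3 - 128) = -15*(-131) = 1965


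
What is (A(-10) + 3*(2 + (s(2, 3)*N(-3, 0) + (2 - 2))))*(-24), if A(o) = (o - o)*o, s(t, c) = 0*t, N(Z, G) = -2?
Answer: -144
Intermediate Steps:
s(t, c) = 0
A(o) = 0 (A(o) = 0*o = 0)
(A(-10) + 3*(2 + (s(2, 3)*N(-3, 0) + (2 - 2))))*(-24) = (0 + 3*(2 + (0*(-2) + (2 - 2))))*(-24) = (0 + 3*(2 + (0 + 0)))*(-24) = (0 + 3*(2 + 0))*(-24) = (0 + 3*2)*(-24) = (0 + 6)*(-24) = 6*(-24) = -144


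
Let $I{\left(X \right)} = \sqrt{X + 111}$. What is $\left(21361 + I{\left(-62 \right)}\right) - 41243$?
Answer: $-19875$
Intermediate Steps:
$I{\left(X \right)} = \sqrt{111 + X}$
$\left(21361 + I{\left(-62 \right)}\right) - 41243 = \left(21361 + \sqrt{111 - 62}\right) - 41243 = \left(21361 + \sqrt{49}\right) - 41243 = \left(21361 + 7\right) - 41243 = 21368 - 41243 = -19875$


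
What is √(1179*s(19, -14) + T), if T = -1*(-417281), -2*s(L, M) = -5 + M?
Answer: √1713926/2 ≈ 654.58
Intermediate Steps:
s(L, M) = 5/2 - M/2 (s(L, M) = -(-5 + M)/2 = 5/2 - M/2)
T = 417281
√(1179*s(19, -14) + T) = √(1179*(5/2 - ½*(-14)) + 417281) = √(1179*(5/2 + 7) + 417281) = √(1179*(19/2) + 417281) = √(22401/2 + 417281) = √(856963/2) = √1713926/2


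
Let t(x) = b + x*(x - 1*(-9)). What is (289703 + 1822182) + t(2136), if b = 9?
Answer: 6693614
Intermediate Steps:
t(x) = 9 + x*(9 + x) (t(x) = 9 + x*(x - 1*(-9)) = 9 + x*(x + 9) = 9 + x*(9 + x))
(289703 + 1822182) + t(2136) = (289703 + 1822182) + (9 + 2136² + 9*2136) = 2111885 + (9 + 4562496 + 19224) = 2111885 + 4581729 = 6693614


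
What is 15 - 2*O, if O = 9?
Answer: -3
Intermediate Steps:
15 - 2*O = 15 - 2*9 = 15 - 18 = -3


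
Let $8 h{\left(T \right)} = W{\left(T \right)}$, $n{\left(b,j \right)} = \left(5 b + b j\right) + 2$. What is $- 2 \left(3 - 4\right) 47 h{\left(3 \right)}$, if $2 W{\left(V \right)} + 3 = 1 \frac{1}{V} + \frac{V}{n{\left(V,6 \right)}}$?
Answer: $- \frac{12737}{840} \approx -15.163$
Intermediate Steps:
$n{\left(b,j \right)} = 2 + 5 b + b j$
$W{\left(V \right)} = - \frac{3}{2} + \frac{1}{2 V} + \frac{V}{2 \left(2 + 11 V\right)}$ ($W{\left(V \right)} = - \frac{3}{2} + \frac{1 \frac{1}{V} + \frac{V}{2 + 5 V + V 6}}{2} = - \frac{3}{2} + \frac{\frac{1}{V} + \frac{V}{2 + 5 V + 6 V}}{2} = - \frac{3}{2} + \frac{\frac{1}{V} + \frac{V}{2 + 11 V}}{2} = - \frac{3}{2} + \left(\frac{1}{2 V} + \frac{V}{2 \left(2 + 11 V\right)}\right) = - \frac{3}{2} + \frac{1}{2 V} + \frac{V}{2 \left(2 + 11 V\right)}$)
$h{\left(T \right)} = \frac{2 - 32 T^{2} + 5 T}{16 T \left(2 + 11 T\right)}$ ($h{\left(T \right)} = \frac{\frac{1}{2} \frac{1}{T} \frac{1}{2 + 11 T} \left(2 - 32 T^{2} + 5 T\right)}{8} = \frac{2 - 32 T^{2} + 5 T}{16 T \left(2 + 11 T\right)}$)
$- 2 \left(3 - 4\right) 47 h{\left(3 \right)} = - 2 \left(3 - 4\right) 47 \frac{2 - 32 \cdot 3^{2} + 5 \cdot 3}{16 \cdot 3 \left(2 + 11 \cdot 3\right)} = \left(-2\right) \left(-1\right) 47 \cdot \frac{1}{16} \cdot \frac{1}{3} \frac{1}{2 + 33} \left(2 - 288 + 15\right) = 2 \cdot 47 \cdot \frac{1}{16} \cdot \frac{1}{3} \cdot \frac{1}{35} \left(2 - 288 + 15\right) = 94 \cdot \frac{1}{16} \cdot \frac{1}{3} \cdot \frac{1}{35} \left(-271\right) = 94 \left(- \frac{271}{1680}\right) = - \frac{12737}{840}$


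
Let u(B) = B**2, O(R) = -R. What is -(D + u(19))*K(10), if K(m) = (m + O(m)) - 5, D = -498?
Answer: -685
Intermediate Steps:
K(m) = -5 (K(m) = (m - m) - 5 = 0 - 5 = -5)
-(D + u(19))*K(10) = -(-498 + 19**2)*(-5) = -(-498 + 361)*(-5) = -(-137)*(-5) = -1*685 = -685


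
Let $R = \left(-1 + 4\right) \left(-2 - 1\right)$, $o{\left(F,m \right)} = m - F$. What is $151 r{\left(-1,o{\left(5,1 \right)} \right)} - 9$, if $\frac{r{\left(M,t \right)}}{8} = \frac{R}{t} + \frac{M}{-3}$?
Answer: $\frac{9335}{3} \approx 3111.7$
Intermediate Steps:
$R = -9$ ($R = 3 \left(-3\right) = -9$)
$r{\left(M,t \right)} = - \frac{72}{t} - \frac{8 M}{3}$ ($r{\left(M,t \right)} = 8 \left(- \frac{9}{t} + \frac{M}{-3}\right) = 8 \left(- \frac{9}{t} + M \left(- \frac{1}{3}\right)\right) = 8 \left(- \frac{9}{t} - \frac{M}{3}\right) = - \frac{72}{t} - \frac{8 M}{3}$)
$151 r{\left(-1,o{\left(5,1 \right)} \right)} - 9 = 151 \left(- \frac{72}{1 - 5} - - \frac{8}{3}\right) - 9 = 151 \left(- \frac{72}{1 - 5} + \frac{8}{3}\right) - 9 = 151 \left(- \frac{72}{-4} + \frac{8}{3}\right) - 9 = 151 \left(\left(-72\right) \left(- \frac{1}{4}\right) + \frac{8}{3}\right) - 9 = 151 \left(18 + \frac{8}{3}\right) - 9 = 151 \cdot \frac{62}{3} - 9 = \frac{9362}{3} - 9 = \frac{9335}{3}$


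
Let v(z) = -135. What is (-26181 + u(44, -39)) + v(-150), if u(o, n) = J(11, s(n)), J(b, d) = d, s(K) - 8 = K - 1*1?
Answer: -26348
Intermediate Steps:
s(K) = 7 + K (s(K) = 8 + (K - 1*1) = 8 + (K - 1) = 8 + (-1 + K) = 7 + K)
u(o, n) = 7 + n
(-26181 + u(44, -39)) + v(-150) = (-26181 + (7 - 39)) - 135 = (-26181 - 32) - 135 = -26213 - 135 = -26348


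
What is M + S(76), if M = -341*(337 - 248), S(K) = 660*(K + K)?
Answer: 69971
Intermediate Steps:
S(K) = 1320*K (S(K) = 660*(2*K) = 1320*K)
M = -30349 (M = -341*89 = -30349)
M + S(76) = -30349 + 1320*76 = -30349 + 100320 = 69971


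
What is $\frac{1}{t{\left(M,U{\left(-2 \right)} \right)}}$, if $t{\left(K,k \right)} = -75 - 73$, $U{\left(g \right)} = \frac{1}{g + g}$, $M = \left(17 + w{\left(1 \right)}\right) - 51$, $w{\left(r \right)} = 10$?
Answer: $- \frac{1}{148} \approx -0.0067568$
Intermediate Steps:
$M = -24$ ($M = \left(17 + 10\right) - 51 = 27 - 51 = -24$)
$U{\left(g \right)} = \frac{1}{2 g}$
$t{\left(K,k \right)} = -148$ ($t{\left(K,k \right)} = -75 - 73 = -148$)
$\frac{1}{t{\left(M,U{\left(-2 \right)} \right)}} = \frac{1}{-148} = - \frac{1}{148}$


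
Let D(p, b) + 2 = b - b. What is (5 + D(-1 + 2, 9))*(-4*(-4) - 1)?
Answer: 45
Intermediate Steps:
D(p, b) = -2 (D(p, b) = -2 + (b - b) = -2 + 0 = -2)
(5 + D(-1 + 2, 9))*(-4*(-4) - 1) = (5 - 2)*(-4*(-4) - 1) = 3*(16 - 1) = 3*15 = 45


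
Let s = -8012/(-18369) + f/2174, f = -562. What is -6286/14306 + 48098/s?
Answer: 6869570682495617/25374230315 ≈ 2.7073e+5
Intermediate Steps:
s = 3547355/19967103 (s = -8012/(-18369) - 562/2174 = -8012*(-1/18369) - 562*1/2174 = 8012/18369 - 281/1087 = 3547355/19967103 ≈ 0.17766)
-6286/14306 + 48098/s = -6286/14306 + 48098/(3547355/19967103) = -6286*1/14306 + 48098*(19967103/3547355) = -3143/7153 + 960377720094/3547355 = 6869570682495617/25374230315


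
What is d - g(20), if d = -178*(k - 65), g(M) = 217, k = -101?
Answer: 29331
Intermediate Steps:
d = 29548 (d = -178*(-101 - 65) = -178*(-166) = 29548)
d - g(20) = 29548 - 1*217 = 29548 - 217 = 29331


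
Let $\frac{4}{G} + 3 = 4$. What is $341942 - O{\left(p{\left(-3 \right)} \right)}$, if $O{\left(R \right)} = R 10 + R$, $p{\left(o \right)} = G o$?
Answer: $342074$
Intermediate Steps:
$G = 4$ ($G = \frac{4}{-3 + 4} = \frac{4}{1} = 4 \cdot 1 = 4$)
$p{\left(o \right)} = 4 o$
$O{\left(R \right)} = 11 R$ ($O{\left(R \right)} = 10 R + R = 11 R$)
$341942 - O{\left(p{\left(-3 \right)} \right)} = 341942 - 11 \cdot 4 \left(-3\right) = 341942 - 11 \left(-12\right) = 341942 - -132 = 341942 + 132 = 342074$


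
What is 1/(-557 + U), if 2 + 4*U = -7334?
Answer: -1/2391 ≈ -0.00041824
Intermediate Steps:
U = -1834 (U = -½ + (¼)*(-7334) = -½ - 3667/2 = -1834)
1/(-557 + U) = 1/(-557 - 1834) = 1/(-2391) = -1/2391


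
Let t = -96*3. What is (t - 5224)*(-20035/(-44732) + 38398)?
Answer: -44658623646/211 ≈ -2.1165e+8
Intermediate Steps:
t = -288
(t - 5224)*(-20035/(-44732) + 38398) = (-288 - 5224)*(-20035/(-44732) + 38398) = -5512*(-20035*(-1/44732) + 38398) = -5512*(20035/44732 + 38398) = -5512*1717639371/44732 = -44658623646/211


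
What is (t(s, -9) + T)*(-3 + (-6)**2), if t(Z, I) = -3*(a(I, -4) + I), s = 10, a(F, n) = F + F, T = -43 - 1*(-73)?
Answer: 3663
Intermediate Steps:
T = 30 (T = -43 + 73 = 30)
a(F, n) = 2*F
t(Z, I) = -9*I (t(Z, I) = -3*(2*I + I) = -9*I)
(t(s, -9) + T)*(-3 + (-6)**2) = (-9*(-9) + 30)*(-3 + (-6)**2) = (81 + 30)*(-3 + 36) = 111*33 = 3663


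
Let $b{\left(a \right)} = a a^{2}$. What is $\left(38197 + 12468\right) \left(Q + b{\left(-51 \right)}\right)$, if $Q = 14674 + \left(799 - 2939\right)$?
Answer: $-6085727805$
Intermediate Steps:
$b{\left(a \right)} = a^{3}$
$Q = 12534$ ($Q = 14674 - 2140 = 12534$)
$\left(38197 + 12468\right) \left(Q + b{\left(-51 \right)}\right) = \left(38197 + 12468\right) \left(12534 + \left(-51\right)^{3}\right) = 50665 \left(12534 - 132651\right) = 50665 \left(-120117\right) = -6085727805$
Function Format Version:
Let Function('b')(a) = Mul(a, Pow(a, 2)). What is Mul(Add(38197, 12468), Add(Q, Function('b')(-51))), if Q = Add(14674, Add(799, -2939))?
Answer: -6085727805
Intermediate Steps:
Function('b')(a) = Pow(a, 3)
Q = 12534 (Q = Add(14674, -2140) = 12534)
Mul(Add(38197, 12468), Add(Q, Function('b')(-51))) = Mul(Add(38197, 12468), Add(12534, Pow(-51, 3))) = Mul(50665, Add(12534, -132651)) = Mul(50665, -120117) = -6085727805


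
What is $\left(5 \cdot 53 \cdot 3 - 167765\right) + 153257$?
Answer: $-13713$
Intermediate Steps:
$\left(5 \cdot 53 \cdot 3 - 167765\right) + 153257 = \left(265 \cdot 3 - 167765\right) + 153257 = \left(795 - 167765\right) + 153257 = -166970 + 153257 = -13713$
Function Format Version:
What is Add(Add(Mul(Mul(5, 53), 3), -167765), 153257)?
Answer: -13713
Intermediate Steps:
Add(Add(Mul(Mul(5, 53), 3), -167765), 153257) = Add(Add(Mul(265, 3), -167765), 153257) = Add(Add(795, -167765), 153257) = Add(-166970, 153257) = -13713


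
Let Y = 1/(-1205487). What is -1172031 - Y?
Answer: -1412868134096/1205487 ≈ -1.1720e+6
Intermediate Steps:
Y = -1/1205487 ≈ -8.2954e-7
-1172031 - Y = -1172031 - 1*(-1/1205487) = -1172031 + 1/1205487 = -1412868134096/1205487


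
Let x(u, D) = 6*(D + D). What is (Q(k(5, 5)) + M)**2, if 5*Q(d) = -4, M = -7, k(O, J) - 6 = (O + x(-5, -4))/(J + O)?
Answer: 1521/25 ≈ 60.840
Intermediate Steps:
x(u, D) = 12*D (x(u, D) = 6*(2*D) = 12*D)
k(O, J) = 6 + (-48 + O)/(J + O) (k(O, J) = 6 + (O + 12*(-4))/(J + O) = 6 + (O - 48)/(J + O) = 6 + (-48 + O)/(J + O))
Q(d) = -4/5 (Q(d) = (1/5)*(-4) = -4/5)
(Q(k(5, 5)) + M)**2 = (-4/5 - 7)**2 = (-39/5)**2 = 1521/25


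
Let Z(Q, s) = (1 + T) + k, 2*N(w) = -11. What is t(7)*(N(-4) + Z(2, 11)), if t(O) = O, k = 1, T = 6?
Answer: 35/2 ≈ 17.500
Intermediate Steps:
N(w) = -11/2 (N(w) = (½)*(-11) = -11/2)
Z(Q, s) = 8 (Z(Q, s) = (1 + 6) + 1 = 7 + 1 = 8)
t(7)*(N(-4) + Z(2, 11)) = 7*(-11/2 + 8) = 7*(5/2) = 35/2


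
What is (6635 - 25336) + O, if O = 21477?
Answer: 2776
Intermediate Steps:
(6635 - 25336) + O = (6635 - 25336) + 21477 = -18701 + 21477 = 2776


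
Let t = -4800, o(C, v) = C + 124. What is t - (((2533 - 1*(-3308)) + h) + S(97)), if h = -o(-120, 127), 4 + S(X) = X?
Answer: -10730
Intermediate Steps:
o(C, v) = 124 + C
S(X) = -4 + X
h = -4 (h = -(124 - 120) = -1*4 = -4)
t - (((2533 - 1*(-3308)) + h) + S(97)) = -4800 - (((2533 - 1*(-3308)) - 4) + (-4 + 97)) = -4800 - (((2533 + 3308) - 4) + 93) = -4800 - ((5841 - 4) + 93) = -4800 - (5837 + 93) = -4800 - 1*5930 = -4800 - 5930 = -10730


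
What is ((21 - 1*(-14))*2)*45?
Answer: 3150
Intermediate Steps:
((21 - 1*(-14))*2)*45 = ((21 + 14)*2)*45 = (35*2)*45 = 70*45 = 3150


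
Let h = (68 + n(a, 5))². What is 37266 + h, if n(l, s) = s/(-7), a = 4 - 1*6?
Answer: 2047875/49 ≈ 41793.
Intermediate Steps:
a = -2 (a = 4 - 6 = -2)
n(l, s) = -s/7 (n(l, s) = s*(-⅐) = -s/7)
h = 221841/49 (h = (68 - ⅐*5)² = (68 - 5/7)² = (471/7)² = 221841/49 ≈ 4527.4)
37266 + h = 37266 + 221841/49 = 2047875/49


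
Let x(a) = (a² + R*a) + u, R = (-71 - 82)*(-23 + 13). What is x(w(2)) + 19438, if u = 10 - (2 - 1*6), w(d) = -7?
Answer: 8791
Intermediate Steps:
R = 1530 (R = -153*(-10) = 1530)
u = 14 (u = 10 - (2 - 6) = 10 - 1*(-4) = 10 + 4 = 14)
x(a) = 14 + a² + 1530*a (x(a) = (a² + 1530*a) + 14 = 14 + a² + 1530*a)
x(w(2)) + 19438 = (14 + (-7)² + 1530*(-7)) + 19438 = (14 + 49 - 10710) + 19438 = -10647 + 19438 = 8791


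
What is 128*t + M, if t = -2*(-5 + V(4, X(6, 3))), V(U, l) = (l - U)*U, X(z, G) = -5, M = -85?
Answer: 10411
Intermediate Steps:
V(U, l) = U*(l - U)
t = 82 (t = -2*(-5 + 4*(-5 - 1*4)) = -2*(-5 + 4*(-5 - 4)) = -2*(-5 + 4*(-9)) = -2*(-5 - 36) = -2*(-41) = 82)
128*t + M = 128*82 - 85 = 10496 - 85 = 10411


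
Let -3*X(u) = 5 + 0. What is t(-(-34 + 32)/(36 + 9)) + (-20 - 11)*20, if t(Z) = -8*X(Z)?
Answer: -1820/3 ≈ -606.67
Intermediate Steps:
X(u) = -5/3 (X(u) = -(5 + 0)/3 = -1/3*5 = -5/3)
t(Z) = 40/3 (t(Z) = -8*(-5/3) = 40/3)
t(-(-34 + 32)/(36 + 9)) + (-20 - 11)*20 = 40/3 + (-20 - 11)*20 = 40/3 - 31*20 = 40/3 - 620 = -1820/3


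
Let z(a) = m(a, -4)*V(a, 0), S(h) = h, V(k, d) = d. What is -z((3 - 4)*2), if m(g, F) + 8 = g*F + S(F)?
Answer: 0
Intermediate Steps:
m(g, F) = -8 + F + F*g (m(g, F) = -8 + (g*F + F) = -8 + (F*g + F) = -8 + (F + F*g) = -8 + F + F*g)
z(a) = 0 (z(a) = (-8 - 4 - 4*a)*0 = (-12 - 4*a)*0 = 0)
-z((3 - 4)*2) = -1*0 = 0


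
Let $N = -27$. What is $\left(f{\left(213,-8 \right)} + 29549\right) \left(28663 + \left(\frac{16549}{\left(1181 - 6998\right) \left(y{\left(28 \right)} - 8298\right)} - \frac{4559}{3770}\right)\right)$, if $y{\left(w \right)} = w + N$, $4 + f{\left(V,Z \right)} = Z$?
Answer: $\frac{154039185232631044873}{181953956730} \approx 8.4658 \cdot 10^{8}$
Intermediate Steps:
$f{\left(V,Z \right)} = -4 + Z$
$y{\left(w \right)} = -27 + w$ ($y{\left(w \right)} = w - 27 = -27 + w$)
$\left(f{\left(213,-8 \right)} + 29549\right) \left(28663 + \left(\frac{16549}{\left(1181 - 6998\right) \left(y{\left(28 \right)} - 8298\right)} - \frac{4559}{3770}\right)\right) = \left(\left(-4 - 8\right) + 29549\right) \left(28663 + \left(\frac{16549}{\left(1181 - 6998\right) \left(\left(-27 + 28\right) - 8298\right)} - \frac{4559}{3770}\right)\right) = \left(-12 + 29549\right) \left(28663 + \left(\frac{16549}{\left(-5817\right) \left(1 - 8298\right)} - \frac{4559}{3770}\right)\right) = 29537 \left(28663 - \left(\frac{4559}{3770} - \frac{16549}{\left(-5817\right) \left(-8297\right)}\right)\right) = 29537 \left(28663 - \left(\frac{4559}{3770} - \frac{16549}{48263649}\right)\right) = 29537 \left(28663 + \left(16549 \cdot \frac{1}{48263649} - \frac{4559}{3770}\right)\right) = 29537 \left(28663 + \left(\frac{16549}{48263649} - \frac{4559}{3770}\right)\right) = 29537 \left(28663 - \frac{219971586061}{181953956730}\right) = 29537 \cdot \frac{5215126290165929}{181953956730} = \frac{154039185232631044873}{181953956730}$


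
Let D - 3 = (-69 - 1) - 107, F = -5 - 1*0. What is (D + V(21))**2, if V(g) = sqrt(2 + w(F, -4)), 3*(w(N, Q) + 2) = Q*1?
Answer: 90824/3 - 232*I*sqrt(3) ≈ 30275.0 - 401.84*I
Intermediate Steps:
F = -5 (F = -5 + 0 = -5)
D = -174 (D = 3 + ((-69 - 1) - 107) = 3 + (-70 - 107) = 3 - 177 = -174)
w(N, Q) = -2 + Q/3 (w(N, Q) = -2 + (Q*1)/3 = -2 + Q/3)
V(g) = 2*I*sqrt(3)/3 (V(g) = sqrt(2 + (-2 + (1/3)*(-4))) = sqrt(2 + (-2 - 4/3)) = sqrt(2 - 10/3) = sqrt(-4/3) = 2*I*sqrt(3)/3)
(D + V(21))**2 = (-174 + 2*I*sqrt(3)/3)**2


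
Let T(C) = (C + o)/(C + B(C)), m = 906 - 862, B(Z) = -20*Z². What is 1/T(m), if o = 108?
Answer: -9669/38 ≈ -254.45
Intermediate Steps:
m = 44
T(C) = (108 + C)/(C - 20*C²) (T(C) = (C + 108)/(C - 20*C²) = (108 + C)/(C - 20*C²))
1/T(m) = 1/((-108 - 1*44)/(44*(-1 + 20*44))) = 1/((-108 - 44)/(44*(-1 + 880))) = 1/((1/44)*(-152)/879) = 1/((1/44)*(1/879)*(-152)) = 1/(-38/9669) = -9669/38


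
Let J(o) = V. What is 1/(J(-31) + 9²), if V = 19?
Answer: 1/100 ≈ 0.010000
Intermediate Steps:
J(o) = 19
1/(J(-31) + 9²) = 1/(19 + 9²) = 1/(19 + 81) = 1/100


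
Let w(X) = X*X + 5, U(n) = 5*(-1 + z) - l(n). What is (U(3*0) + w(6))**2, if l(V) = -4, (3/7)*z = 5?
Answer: 87025/9 ≈ 9669.4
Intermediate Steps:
z = 35/3 (z = (7/3)*5 = 35/3 ≈ 11.667)
U(n) = 172/3 (U(n) = 5*(-1 + 35/3) - 1*(-4) = 5*(32/3) + 4 = 160/3 + 4 = 172/3)
w(X) = 5 + X**2 (w(X) = X**2 + 5 = 5 + X**2)
(U(3*0) + w(6))**2 = (172/3 + (5 + 6**2))**2 = (172/3 + (5 + 36))**2 = (172/3 + 41)**2 = (295/3)**2 = 87025/9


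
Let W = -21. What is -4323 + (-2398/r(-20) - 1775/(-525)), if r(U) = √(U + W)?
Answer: -90712/21 + 2398*I*√41/41 ≈ -4319.6 + 374.5*I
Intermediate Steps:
r(U) = √(-21 + U) (r(U) = √(U - 21) = √(-21 + U))
-4323 + (-2398/r(-20) - 1775/(-525)) = -4323 + (-2398/√(-21 - 20) - 1775/(-525)) = -4323 + (-2398*(-I*√41/41) - 1775*(-1/525)) = -4323 + (-2398*(-I*√41/41) + 71/21) = -4323 + (-(-2398)*I*√41/41 + 71/21) = -4323 + (2398*I*√41/41 + 71/21) = -4323 + (71/21 + 2398*I*√41/41) = -90712/21 + 2398*I*√41/41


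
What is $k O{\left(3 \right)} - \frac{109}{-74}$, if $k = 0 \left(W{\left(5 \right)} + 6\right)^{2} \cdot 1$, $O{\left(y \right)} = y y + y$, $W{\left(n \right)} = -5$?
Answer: $\frac{109}{74} \approx 1.473$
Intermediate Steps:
$O{\left(y \right)} = y + y^{2}$ ($O{\left(y \right)} = y^{2} + y = y + y^{2}$)
$k = 0$ ($k = 0 \left(-5 + 6\right)^{2} \cdot 1 = 0 \cdot 1^{2} \cdot 1 = 0 \cdot 1 \cdot 1 = 0 \cdot 1 = 0$)
$k O{\left(3 \right)} - \frac{109}{-74} = 0 \cdot 3 \left(1 + 3\right) - \frac{109}{-74} = 0 \cdot 3 \cdot 4 - - \frac{109}{74} = 0 \cdot 12 + \frac{109}{74} = 0 + \frac{109}{74} = \frac{109}{74}$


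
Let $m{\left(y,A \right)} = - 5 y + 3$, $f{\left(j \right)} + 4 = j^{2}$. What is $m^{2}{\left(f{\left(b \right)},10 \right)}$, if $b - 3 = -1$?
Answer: $9$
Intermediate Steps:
$b = 2$ ($b = 3 - 1 = 2$)
$f{\left(j \right)} = -4 + j^{2}$
$m{\left(y,A \right)} = 3 - 5 y$
$m^{2}{\left(f{\left(b \right)},10 \right)} = \left(3 - 5 \left(-4 + 2^{2}\right)\right)^{2} = \left(3 - 5 \left(-4 + 4\right)\right)^{2} = \left(3 - 0\right)^{2} = \left(3 + 0\right)^{2} = 3^{2} = 9$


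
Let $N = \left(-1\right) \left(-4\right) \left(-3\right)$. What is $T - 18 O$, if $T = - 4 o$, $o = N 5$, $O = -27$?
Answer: $726$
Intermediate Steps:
$N = -12$ ($N = 4 \left(-3\right) = -12$)
$o = -60$ ($o = \left(-12\right) 5 = -60$)
$T = 240$ ($T = \left(-4\right) \left(-60\right) = 240$)
$T - 18 O = 240 - -486 = 240 + 486 = 726$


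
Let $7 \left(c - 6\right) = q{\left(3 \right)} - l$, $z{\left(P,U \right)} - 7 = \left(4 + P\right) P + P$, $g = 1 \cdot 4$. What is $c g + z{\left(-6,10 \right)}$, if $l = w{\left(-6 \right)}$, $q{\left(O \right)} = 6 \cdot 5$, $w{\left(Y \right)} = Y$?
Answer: $\frac{403}{7} \approx 57.571$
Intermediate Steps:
$q{\left(O \right)} = 30$
$g = 4$
$z{\left(P,U \right)} = 7 + P + P \left(4 + P\right)$ ($z{\left(P,U \right)} = 7 + \left(\left(4 + P\right) P + P\right) = 7 + \left(P \left(4 + P\right) + P\right) = 7 + \left(P + P \left(4 + P\right)\right) = 7 + P + P \left(4 + P\right)$)
$l = -6$
$c = \frac{78}{7}$ ($c = 6 + \frac{30 - -6}{7} = 6 + \frac{30 + 6}{7} = 6 + \frac{1}{7} \cdot 36 = 6 + \frac{36}{7} = \frac{78}{7} \approx 11.143$)
$c g + z{\left(-6,10 \right)} = \frac{78}{7} \cdot 4 + \left(7 + \left(-6\right)^{2} + 5 \left(-6\right)\right) = \frac{312}{7} + \left(7 + 36 - 30\right) = \frac{312}{7} + 13 = \frac{403}{7}$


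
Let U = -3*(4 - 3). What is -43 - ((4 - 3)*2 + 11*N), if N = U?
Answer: -12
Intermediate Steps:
U = -3 (U = -3*1 = -3)
N = -3
-43 - ((4 - 3)*2 + 11*N) = -43 - ((4 - 3)*2 + 11*(-3)) = -43 - (1*2 - 33) = -43 - (2 - 33) = -43 - 1*(-31) = -43 + 31 = -12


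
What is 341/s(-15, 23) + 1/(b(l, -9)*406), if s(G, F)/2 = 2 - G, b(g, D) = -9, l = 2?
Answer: 311495/31059 ≈ 10.029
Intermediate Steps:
s(G, F) = 4 - 2*G (s(G, F) = 2*(2 - G) = 4 - 2*G)
341/s(-15, 23) + 1/(b(l, -9)*406) = 341/(4 - 2*(-15)) + 1/(-9*406) = 341/(4 + 30) - ⅑*1/406 = 341/34 - 1/3654 = 311495/31059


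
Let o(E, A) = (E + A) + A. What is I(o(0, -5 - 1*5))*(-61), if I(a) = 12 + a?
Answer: 488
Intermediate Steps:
o(E, A) = E + 2*A (o(E, A) = (A + E) + A = E + 2*A)
I(o(0, -5 - 1*5))*(-61) = (12 + (0 + 2*(-5 - 1*5)))*(-61) = (12 + (0 + 2*(-5 - 5)))*(-61) = (12 + (0 + 2*(-10)))*(-61) = (12 + (0 - 20))*(-61) = (12 - 20)*(-61) = -8*(-61) = 488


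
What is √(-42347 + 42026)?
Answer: I*√321 ≈ 17.916*I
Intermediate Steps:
√(-42347 + 42026) = √(-321) = I*√321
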